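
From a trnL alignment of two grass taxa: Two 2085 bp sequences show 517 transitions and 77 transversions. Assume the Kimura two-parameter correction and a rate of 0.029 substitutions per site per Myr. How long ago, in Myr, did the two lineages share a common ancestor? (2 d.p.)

6.89

P = 517/2085 ≈ 0.247962 and Q = 77/2085 ≈ 0.03693.
Under the Kimura two-parameter model, d = −½ ln(1 − 2P − Q) − ¼ ln(1 − 2Q).
1 − 2P − Q = 0.467146, giving −½ ln(0.467146) = 0.380557.
1 − 2Q = 0.92614, giving −¼ ln(0.92614) = 0.019182.
d = 0.380557 + 0.019182 = 0.399739.
Under a molecular clock d = 2μt, so t = d/(2μ) = 0.399739 / (2 × 0.029) = 6.89 Myr.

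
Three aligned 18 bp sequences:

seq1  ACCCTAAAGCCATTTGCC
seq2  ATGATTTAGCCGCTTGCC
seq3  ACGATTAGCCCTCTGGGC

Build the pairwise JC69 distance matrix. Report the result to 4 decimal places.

seq1–seq2: 7/18 sites differ → p ≈ 0.388889, d = −0.75 ln(1 − 0.518519) = 0.548166 ≈ 0.5482.
seq1–seq3: 9/18 sites differ → p = 0.5, d = −0.75 ln(1 − 0.666667) = 0.823960 ≈ 0.8240.
seq2–seq3: 7/18 sites differ → p ≈ 0.388889, d = −0.75 ln(1 − 0.518519) = 0.548166 ≈ 0.5482.

d(seq1,seq2) = 0.5482, d(seq1,seq3) = 0.8240, d(seq2,seq3) = 0.5482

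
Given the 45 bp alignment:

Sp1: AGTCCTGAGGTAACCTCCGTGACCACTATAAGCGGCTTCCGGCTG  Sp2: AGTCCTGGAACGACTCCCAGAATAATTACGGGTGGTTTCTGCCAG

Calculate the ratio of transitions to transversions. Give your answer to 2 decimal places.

Transitions are A↔G and C↔T; transversions are all other mismatches.
Transitions: 17. Transversions: 4.
R = 17/4 = 4.25.

4.25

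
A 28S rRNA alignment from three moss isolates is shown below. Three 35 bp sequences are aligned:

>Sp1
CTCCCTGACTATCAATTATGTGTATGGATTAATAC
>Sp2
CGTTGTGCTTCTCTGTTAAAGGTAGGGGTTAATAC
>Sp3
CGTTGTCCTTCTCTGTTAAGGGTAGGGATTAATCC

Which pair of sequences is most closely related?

Sp2 and Sp3

Sp1–Sp2: 14/35 differ, p = 0.400, d = 0.572.
Sp1–Sp3: 14/35 differ, p = 0.400, d = 0.572.
Sp2–Sp3: 4/35 differ, p = 0.114, d = 0.124.
The smallest distance is between Sp2 and Sp3.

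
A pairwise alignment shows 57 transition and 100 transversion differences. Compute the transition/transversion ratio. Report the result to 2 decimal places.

0.57

R = 57/100 = 0.57.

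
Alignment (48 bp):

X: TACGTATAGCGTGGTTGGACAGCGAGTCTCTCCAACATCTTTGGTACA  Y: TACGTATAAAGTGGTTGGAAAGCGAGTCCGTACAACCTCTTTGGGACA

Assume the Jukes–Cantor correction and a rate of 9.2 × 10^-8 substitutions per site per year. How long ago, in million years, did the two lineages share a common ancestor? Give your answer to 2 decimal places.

1.02

The sequences differ at 8 of 48 sites (9, 10, 20, 29, 30, 32, 37, 45), so p = 8/48 ≈ 0.166667.
d = −(3/4) ln(1 − 4p/3) = −0.75 ln(1 − 0.222223) = −0.75 ln(0.777777)
  = −0.75 × (-0.251315) = 0.188486 substitutions/site.
Under a molecular clock d = 2μt, so t = d/(2μ) = 0.188486 / (2 × 9.2 × 10^-8) = 1.02 million years.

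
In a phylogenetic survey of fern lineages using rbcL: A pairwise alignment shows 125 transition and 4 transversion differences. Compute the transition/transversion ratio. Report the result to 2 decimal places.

R = 125/4 = 31.25.

31.25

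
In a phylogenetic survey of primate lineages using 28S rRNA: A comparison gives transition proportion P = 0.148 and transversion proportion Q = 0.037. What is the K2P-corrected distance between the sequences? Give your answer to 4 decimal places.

0.2217

Under the Kimura two-parameter model, d = −½ ln(1 − 2P − Q) − ¼ ln(1 − 2Q).
1 − 2P − Q = 0.667, giving −½ ln(0.667) = 0.202483.
1 − 2Q = 0.926, giving −¼ ln(0.926) = 0.019220.
d = 0.202483 + 0.019220 = 0.221703.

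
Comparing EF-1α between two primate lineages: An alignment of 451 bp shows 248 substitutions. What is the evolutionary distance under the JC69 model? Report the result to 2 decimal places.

p = 248/451 ≈ 0.549889.
d = −(3/4) ln(1 − 4p/3) = −0.75 ln(1 − 0.733185) = −0.75 ln(0.266815)
  = −0.75 × (-1.321200) = 0.990900 substitutions/site.

0.99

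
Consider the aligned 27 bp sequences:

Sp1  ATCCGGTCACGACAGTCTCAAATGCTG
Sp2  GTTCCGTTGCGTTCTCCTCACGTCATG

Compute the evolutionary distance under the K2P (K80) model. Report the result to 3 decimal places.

0.935

Of 27 sites, 7 differences are transitions and 7 are transversions, so P = 7/27 ≈ 0.259259 and Q = 7/27 ≈ 0.259259.
Under the Kimura two-parameter model, d = −½ ln(1 − 2P − Q) − ¼ ln(1 − 2Q).
1 − 2P − Q = 0.222223, giving −½ ln(0.222223) = 0.752037.
1 − 2Q = 0.481482, giving −¼ ln(0.481482) = 0.182722.
d = 0.752037 + 0.182722 = 0.934759.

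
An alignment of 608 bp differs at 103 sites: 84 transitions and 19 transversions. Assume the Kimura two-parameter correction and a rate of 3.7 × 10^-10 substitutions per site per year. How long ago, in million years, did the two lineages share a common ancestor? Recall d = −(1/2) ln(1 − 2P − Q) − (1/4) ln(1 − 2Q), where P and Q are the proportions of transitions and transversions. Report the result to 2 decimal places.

270.14

P = 84/608 ≈ 0.138158 and Q = 19/608 = 0.03125.
Under the Kimura two-parameter model, d = −½ ln(1 − 2P − Q) − ¼ ln(1 − 2Q).
1 − 2P − Q = 0.692434, giving −½ ln(0.692434) = 0.183771.
1 − 2Q = 0.9375, giving −¼ ln(0.9375) = 0.016135.
d = 0.183771 + 0.016135 = 0.199906.
Under a molecular clock d = 2μt, so t = d/(2μ) = 0.199906 / (2 × 3.7 × 10^-10) = 270.14 million years.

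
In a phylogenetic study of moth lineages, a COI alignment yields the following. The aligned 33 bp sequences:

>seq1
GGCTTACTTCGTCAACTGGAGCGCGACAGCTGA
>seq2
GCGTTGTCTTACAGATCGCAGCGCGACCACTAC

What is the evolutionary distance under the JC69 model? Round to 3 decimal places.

0.871

The sequences differ at 17 of 33 sites, so p = 17/33 ≈ 0.515152.
d = −(3/4) ln(1 − 4p/3) = −0.75 ln(1 − 0.686869) = −0.75 ln(0.313131)
  = −0.75 × (-1.161134) = 0.870851 substitutions/site.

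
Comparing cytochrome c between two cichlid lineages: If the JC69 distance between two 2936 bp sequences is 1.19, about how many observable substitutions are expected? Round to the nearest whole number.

1751

Invert JC69: p = (3/4)(1 − e^(−4d/3)) = 0.75 × (1 − e^(-1.586667)) = 0.75 × (1 − 0.204606) = 0.596546.
Expected differing sites = pL ≈ 0.596546 × 2936 = 1751.459056 ≈ 1751.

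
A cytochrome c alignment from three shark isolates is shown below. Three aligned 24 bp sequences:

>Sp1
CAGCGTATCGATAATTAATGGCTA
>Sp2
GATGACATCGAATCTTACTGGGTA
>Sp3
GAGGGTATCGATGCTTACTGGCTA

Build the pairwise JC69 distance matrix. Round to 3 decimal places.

Sp1–Sp2: 10/24 sites differ → p ≈ 0.416667, d = −0.75 ln(1 − 0.555556) = 0.608198 ≈ 0.608.
Sp1–Sp3: 5/24 sites differ → p ≈ 0.208333, d = −0.75 ln(1 − 0.277777) = 0.244066 ≈ 0.244.
Sp2–Sp3: 6/24 sites differ → p = 0.25, d = −0.75 ln(1 − 0.333333) = 0.304098 ≈ 0.304.

d(Sp1,Sp2) = 0.608, d(Sp1,Sp3) = 0.244, d(Sp2,Sp3) = 0.304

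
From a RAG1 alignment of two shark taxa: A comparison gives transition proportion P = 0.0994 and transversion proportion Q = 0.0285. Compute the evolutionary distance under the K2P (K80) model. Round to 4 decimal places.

0.1436

Under the Kimura two-parameter model, d = −½ ln(1 − 2P − Q) − ¼ ln(1 − 2Q).
1 − 2P − Q = 0.7727, giving −½ ln(0.7727) = 0.128932.
1 − 2Q = 0.943, giving −¼ ln(0.943) = 0.014672.
d = 0.128932 + 0.014672 = 0.143604.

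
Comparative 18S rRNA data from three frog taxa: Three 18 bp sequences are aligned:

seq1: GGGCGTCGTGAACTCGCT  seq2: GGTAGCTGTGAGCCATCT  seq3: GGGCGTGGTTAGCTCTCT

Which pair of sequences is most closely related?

seq1 and seq3

seq1–seq2: 8/18 differ, p = 0.444, d = 0.673.
seq1–seq3: 4/18 differ, p = 0.222, d = 0.264.
seq2–seq3: 7/18 differ, p = 0.389, d = 0.548.
The smallest distance is between seq1 and seq3.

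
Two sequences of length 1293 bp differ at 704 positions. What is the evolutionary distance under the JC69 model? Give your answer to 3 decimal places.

0.971

p = 704/1293 ≈ 0.54447.
d = −(3/4) ln(1 − 4p/3) = −0.75 ln(1 − 0.72596) = −0.75 ln(0.27404)
  = −0.75 × (-1.294481) = 0.970861 substitutions/site.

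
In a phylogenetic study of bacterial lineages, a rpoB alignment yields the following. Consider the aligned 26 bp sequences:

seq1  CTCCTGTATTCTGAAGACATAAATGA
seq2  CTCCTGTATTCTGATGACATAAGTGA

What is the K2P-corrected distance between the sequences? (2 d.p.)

Of 26 sites, 1 differences are transitions and 1 are transversions, so P = 1/26 ≈ 0.038462 and Q = 1/26 ≈ 0.038462.
Under the Kimura two-parameter model, d = −½ ln(1 − 2P − Q) − ¼ ln(1 − 2Q).
1 − 2P − Q = 0.884614, giving −½ ln(0.884614) = 0.061302.
1 − 2Q = 0.923076, giving −¼ ln(0.923076) = 0.020011.
d = 0.061302 + 0.020011 = 0.081313.

0.08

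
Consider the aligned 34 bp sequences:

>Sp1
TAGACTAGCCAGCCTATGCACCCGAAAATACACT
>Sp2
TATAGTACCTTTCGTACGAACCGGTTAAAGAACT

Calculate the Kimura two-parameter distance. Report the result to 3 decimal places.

Of 34 sites, 3 differences are transitions and 12 are transversions, so P = 3/34 ≈ 0.088235 and Q = 12/34 ≈ 0.352941.
Under the Kimura two-parameter model, d = −½ ln(1 − 2P − Q) − ¼ ln(1 − 2Q).
1 − 2P − Q = 0.470589, giving −½ ln(0.470589) = 0.376885.
1 − 2Q = 0.294118, giving −¼ ln(0.294118) = 0.305944.
d = 0.376885 + 0.305944 = 0.682829.

0.683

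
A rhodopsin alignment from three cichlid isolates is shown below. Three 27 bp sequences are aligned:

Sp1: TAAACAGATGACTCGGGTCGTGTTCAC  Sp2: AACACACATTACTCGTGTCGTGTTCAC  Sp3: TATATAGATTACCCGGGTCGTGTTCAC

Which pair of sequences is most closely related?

Sp1–Sp2: 5/27 differ, p = 0.185, d = 0.213.
Sp1–Sp3: 4/27 differ, p = 0.148, d = 0.165.
Sp2–Sp3: 6/27 differ, p = 0.222, d = 0.264.
The smallest distance is between Sp1 and Sp3.

Sp1 and Sp3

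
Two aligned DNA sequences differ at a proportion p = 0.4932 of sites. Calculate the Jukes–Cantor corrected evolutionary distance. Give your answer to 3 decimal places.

d = −(3/4) ln(1 − 4p/3) = −0.75 ln(1 − 0.6576) = −0.75 ln(0.3424)
  = −0.75 × (-1.071776) = 0.803832 substitutions/site.

0.804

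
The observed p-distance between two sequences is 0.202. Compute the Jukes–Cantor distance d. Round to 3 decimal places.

0.235

d = −(3/4) ln(1 − 4p/3) = −0.75 ln(1 − 0.269333) = −0.75 ln(0.730667)
  = −0.75 × (-0.313797) = 0.235348 substitutions/site.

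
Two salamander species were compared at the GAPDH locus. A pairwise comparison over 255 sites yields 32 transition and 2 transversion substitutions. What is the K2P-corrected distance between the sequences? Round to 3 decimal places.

P = 32/255 ≈ 0.12549 and Q = 2/255 ≈ 0.007843.
Under the Kimura two-parameter model, d = −½ ln(1 − 2P − Q) − ¼ ln(1 − 2Q).
1 − 2P − Q = 0.741177, giving −½ ln(0.741177) = 0.149758.
1 − 2Q = 0.984314, giving −¼ ln(0.984314) = 0.003953.
d = 0.149758 + 0.003953 = 0.153711.

0.154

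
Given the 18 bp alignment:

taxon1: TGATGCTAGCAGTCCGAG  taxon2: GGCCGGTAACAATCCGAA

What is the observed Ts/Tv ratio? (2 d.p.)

Transitions are A↔G and C↔T; transversions are all other mismatches.
Transitions: 4. Transversions: 3.
R = 4/3 = 1.333333… ≈ 1.33 (to 2 d.p.).

1.33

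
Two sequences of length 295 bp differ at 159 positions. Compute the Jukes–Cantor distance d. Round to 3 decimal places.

0.951

p = 159/295 ≈ 0.538983.
d = −(3/4) ln(1 − 4p/3) = −0.75 ln(1 − 0.718644) = −0.75 ln(0.281356)
  = −0.75 × (-1.268135) = 0.951101 substitutions/site.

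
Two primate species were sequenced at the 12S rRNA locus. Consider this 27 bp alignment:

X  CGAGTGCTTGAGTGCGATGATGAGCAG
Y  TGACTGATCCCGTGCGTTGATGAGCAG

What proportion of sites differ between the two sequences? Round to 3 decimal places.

0.259

The sequences differ at 7 of 27 positions (sites 1, 4, 7, 9, 10, 11, 17).
p = 7/27 = 0.259259… ≈ 0.259 (to 3 d.p.).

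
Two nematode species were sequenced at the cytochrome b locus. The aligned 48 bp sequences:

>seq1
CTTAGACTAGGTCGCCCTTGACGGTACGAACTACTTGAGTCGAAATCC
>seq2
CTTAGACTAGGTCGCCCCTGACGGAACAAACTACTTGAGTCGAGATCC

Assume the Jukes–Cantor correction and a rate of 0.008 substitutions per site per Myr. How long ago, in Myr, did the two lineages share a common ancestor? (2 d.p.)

The sequences differ at 4 of 48 sites (18, 25, 28, 44), so p = 4/48 ≈ 0.083333.
d = −(3/4) ln(1 − 4p/3) = −0.75 ln(1 − 0.111111) = −0.75 ln(0.888889)
  = −0.75 × (-0.117783) = 0.088337 substitutions/site.
Under a molecular clock d = 2μt, so t = d/(2μ) = 0.088337 / (2 × 0.008) = 5.52 Myr.

5.52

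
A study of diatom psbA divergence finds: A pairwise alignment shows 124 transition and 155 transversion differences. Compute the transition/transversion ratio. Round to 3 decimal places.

0.800

R = 124/155 = 0.800.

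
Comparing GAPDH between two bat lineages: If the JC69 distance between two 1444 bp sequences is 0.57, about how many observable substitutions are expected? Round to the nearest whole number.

Invert JC69: p = (3/4)(1 − e^(−4d/3)) = 0.75 × (1 − e^(-0.76)) = 0.75 × (1 − 0.467666) = 0.399251.
Expected differing sites = pL ≈ 0.399251 × 1444 = 576.518444 ≈ 577.

577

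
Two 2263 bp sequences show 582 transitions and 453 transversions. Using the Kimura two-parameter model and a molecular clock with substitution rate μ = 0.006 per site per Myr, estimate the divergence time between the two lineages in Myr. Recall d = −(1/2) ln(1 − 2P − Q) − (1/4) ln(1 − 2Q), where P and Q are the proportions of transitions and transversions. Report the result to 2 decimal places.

62.89

P = 582/2263 ≈ 0.257181 and Q = 453/2263 ≈ 0.200177.
Under the Kimura two-parameter model, d = −½ ln(1 − 2P − Q) − ¼ ln(1 − 2Q).
1 − 2P − Q = 0.285461, giving −½ ln(0.285461) = 0.626825.
1 − 2Q = 0.599646, giving −¼ ln(0.599646) = 0.127854.
d = 0.626825 + 0.127854 = 0.754679.
Under a molecular clock d = 2μt, so t = d/(2μ) = 0.754679 / (2 × 0.006) = 62.89 Myr.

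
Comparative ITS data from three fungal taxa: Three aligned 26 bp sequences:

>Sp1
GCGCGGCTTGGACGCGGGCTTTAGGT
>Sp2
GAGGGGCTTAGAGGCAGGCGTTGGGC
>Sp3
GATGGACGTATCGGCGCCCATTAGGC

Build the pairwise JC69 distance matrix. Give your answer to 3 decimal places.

d(Sp1,Sp2) = 0.396, d(Sp1,Sp3) = 0.824, d(Sp2,Sp3) = 0.539

Sp1–Sp2: 8/26 sites differ → p ≈ 0.307692, d = −0.75 ln(1 − 0.410256) = 0.396050 ≈ 0.396.
Sp1–Sp3: 13/26 sites differ → p = 0.5, d = −0.75 ln(1 − 0.666667) = 0.823960 ≈ 0.824.
Sp2–Sp3: 10/26 sites differ → p ≈ 0.384615, d = −0.75 ln(1 − 0.51282) = 0.539341 ≈ 0.539.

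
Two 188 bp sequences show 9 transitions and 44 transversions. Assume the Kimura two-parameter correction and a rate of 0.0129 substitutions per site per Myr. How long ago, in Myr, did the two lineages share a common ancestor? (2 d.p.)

13.87

P = 9/188 ≈ 0.047872 and Q = 44/188 ≈ 0.234043.
Under the Kimura two-parameter model, d = −½ ln(1 − 2P − Q) − ¼ ln(1 − 2Q).
1 − 2P − Q = 0.670213, giving −½ ln(0.670213) = 0.200080.
1 − 2Q = 0.531914, giving −¼ ln(0.531914) = 0.157818.
d = 0.200080 + 0.157818 = 0.357898.
Under a molecular clock d = 2μt, so t = d/(2μ) = 0.357898 / (2 × 0.0129) = 13.87 Myr.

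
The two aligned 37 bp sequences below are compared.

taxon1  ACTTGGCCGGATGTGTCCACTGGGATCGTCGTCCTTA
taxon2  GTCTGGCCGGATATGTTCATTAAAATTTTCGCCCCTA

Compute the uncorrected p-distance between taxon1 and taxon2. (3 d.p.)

The sequences differ at 13 of 37 positions.
p = 13/37 = 0.351351… ≈ 0.351 (to 3 d.p.).

0.351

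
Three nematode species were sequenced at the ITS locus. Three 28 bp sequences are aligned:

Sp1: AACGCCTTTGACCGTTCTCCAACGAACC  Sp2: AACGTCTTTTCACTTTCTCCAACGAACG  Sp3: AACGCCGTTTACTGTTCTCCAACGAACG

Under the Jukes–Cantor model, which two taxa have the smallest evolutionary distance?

Sp1 and Sp3

Sp1–Sp2: 6/28 differ, p = 0.214, d = 0.252.
Sp1–Sp3: 4/28 differ, p = 0.143, d = 0.158.
Sp2–Sp3: 6/28 differ, p = 0.214, d = 0.252.
The smallest distance is between Sp1 and Sp3.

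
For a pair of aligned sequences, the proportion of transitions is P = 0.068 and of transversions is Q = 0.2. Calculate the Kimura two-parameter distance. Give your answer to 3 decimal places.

0.332

Under the Kimura two-parameter model, d = −½ ln(1 − 2P − Q) − ¼ ln(1 − 2Q).
1 − 2P − Q = 0.664, giving −½ ln(0.664) = 0.204737.
1 − 2Q = 0.6, giving −¼ ln(0.6) = 0.127706.
d = 0.204737 + 0.127706 = 0.332443.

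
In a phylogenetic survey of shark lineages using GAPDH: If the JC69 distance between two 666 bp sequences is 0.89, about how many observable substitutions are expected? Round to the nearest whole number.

Invert JC69: p = (3/4)(1 − e^(−4d/3)) = 0.75 × (1 − e^(-1.186667)) = 0.75 × (1 − 0.305237) = 0.521072.
Expected differing sites = pL ≈ 0.521072 × 666 = 347.033952 ≈ 347.

347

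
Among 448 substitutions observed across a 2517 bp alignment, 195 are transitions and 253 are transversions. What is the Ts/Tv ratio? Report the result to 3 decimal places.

0.771

R = 195/253 = 0.770750… ≈ 0.771 (to 3 d.p.).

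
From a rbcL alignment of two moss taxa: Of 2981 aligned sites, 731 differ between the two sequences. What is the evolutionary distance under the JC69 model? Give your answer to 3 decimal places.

p = 731/2981 ≈ 0.24522.
d = −(3/4) ln(1 − 4p/3) = −0.75 ln(1 − 0.32696) = −0.75 ln(0.67304)
  = −0.75 × (-0.395951) = 0.296963 substitutions/site.

0.297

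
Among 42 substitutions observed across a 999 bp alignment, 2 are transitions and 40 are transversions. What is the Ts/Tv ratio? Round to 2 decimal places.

0.05

R = 2/40 = 0.05.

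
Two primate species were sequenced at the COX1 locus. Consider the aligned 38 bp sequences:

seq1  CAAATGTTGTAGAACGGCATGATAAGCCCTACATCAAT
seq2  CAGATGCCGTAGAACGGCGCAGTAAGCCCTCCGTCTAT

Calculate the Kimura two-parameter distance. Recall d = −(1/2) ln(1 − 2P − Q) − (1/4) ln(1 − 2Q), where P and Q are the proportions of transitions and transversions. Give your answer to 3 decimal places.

Of 38 sites, 8 differences are transitions and 2 are transversions, so P = 8/38 ≈ 0.210526 and Q = 2/38 ≈ 0.052632.
Under the Kimura two-parameter model, d = −½ ln(1 − 2P − Q) − ¼ ln(1 − 2Q).
1 − 2P − Q = 0.526316, giving −½ ln(0.526316) = 0.320927.
1 − 2Q = 0.894736, giving −¼ ln(0.894736) = 0.027807.
d = 0.320927 + 0.027807 = 0.348734.

0.349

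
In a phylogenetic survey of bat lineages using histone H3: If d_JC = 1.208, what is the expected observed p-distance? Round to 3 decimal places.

p = (3/4)(1 − e^(−4d/3)) = 0.75 × (1 − e^(-1.610667)) = 0.75 × (1 − 0.199754) = 0.600185.

0.600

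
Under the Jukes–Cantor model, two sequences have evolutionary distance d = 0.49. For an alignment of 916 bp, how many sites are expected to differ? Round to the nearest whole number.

Invert JC69: p = (3/4)(1 − e^(−4d/3)) = 0.75 × (1 − e^(-0.653333)) = 0.75 × (1 − 0.520309) = 0.359768.
Expected differing sites = pL ≈ 0.359768 × 916 = 329.547488 ≈ 330.

330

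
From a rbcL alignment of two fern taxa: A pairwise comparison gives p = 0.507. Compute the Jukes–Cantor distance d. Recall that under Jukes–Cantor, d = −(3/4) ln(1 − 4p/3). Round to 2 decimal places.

d = −(3/4) ln(1 − 4p/3) = −0.75 ln(1 − 0.676) = −0.75 ln(0.324)
  = −0.75 × (-1.127012) = 0.845259 substitutions/site.

0.85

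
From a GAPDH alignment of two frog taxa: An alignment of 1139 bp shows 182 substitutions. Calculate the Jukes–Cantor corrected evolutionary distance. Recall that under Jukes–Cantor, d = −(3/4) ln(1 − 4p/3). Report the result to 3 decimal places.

p = 182/1139 ≈ 0.159789.
d = −(3/4) ln(1 − 4p/3) = −0.75 ln(1 − 0.213052) = −0.75 ln(0.786948)
  = −0.75 × (-0.239593) = 0.179695 substitutions/site.

0.180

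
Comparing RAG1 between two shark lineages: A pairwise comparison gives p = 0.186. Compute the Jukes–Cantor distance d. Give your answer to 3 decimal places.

0.214

d = −(3/4) ln(1 − 4p/3) = −0.75 ln(1 − 0.248) = −0.75 ln(0.752)
  = −0.75 × (-0.285019) = 0.213764 substitutions/site.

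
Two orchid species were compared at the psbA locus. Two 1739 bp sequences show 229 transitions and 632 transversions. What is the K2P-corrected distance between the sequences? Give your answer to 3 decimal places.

P = 229/1739 ≈ 0.131685 and Q = 632/1739 ≈ 0.363427.
Under the Kimura two-parameter model, d = −½ ln(1 − 2P − Q) − ¼ ln(1 − 2Q).
1 − 2P − Q = 0.373203, giving −½ ln(0.373203) = 0.492816.
1 − 2Q = 0.273146, giving −¼ ln(0.273146) = 0.324437.
d = 0.492816 + 0.324437 = 0.817253.

0.817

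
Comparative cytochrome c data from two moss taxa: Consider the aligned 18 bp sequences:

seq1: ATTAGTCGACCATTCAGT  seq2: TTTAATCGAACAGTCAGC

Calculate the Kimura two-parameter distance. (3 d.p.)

0.348

Of 18 sites, 2 differences are transitions and 3 are transversions, so P = 2/18 ≈ 0.111111 and Q = 3/18 ≈ 0.166667.
Under the Kimura two-parameter model, d = −½ ln(1 − 2P − Q) − ¼ ln(1 − 2Q).
1 − 2P − Q = 0.611111, giving −½ ln(0.611111) = 0.246238.
1 − 2Q = 0.666666, giving −¼ ln(0.666666) = 0.101367.
d = 0.246238 + 0.101367 = 0.347605.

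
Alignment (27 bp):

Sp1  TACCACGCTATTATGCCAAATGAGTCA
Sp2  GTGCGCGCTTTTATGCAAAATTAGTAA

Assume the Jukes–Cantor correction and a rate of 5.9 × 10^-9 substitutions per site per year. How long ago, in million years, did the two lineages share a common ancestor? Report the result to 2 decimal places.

31.95

The sequences differ at 8 of 27 sites (1, 2, 3, 5, 10, 17, 22, 26), so p = 8/27 ≈ 0.296296.
d = −(3/4) ln(1 − 4p/3) = −0.75 ln(1 − 0.395061) = −0.75 ln(0.604939)
  = −0.75 × (-0.502628) = 0.376971 substitutions/site.
Under a molecular clock d = 2μt, so t = d/(2μ) = 0.376971 / (2 × 5.9 × 10^-9) = 31.95 million years.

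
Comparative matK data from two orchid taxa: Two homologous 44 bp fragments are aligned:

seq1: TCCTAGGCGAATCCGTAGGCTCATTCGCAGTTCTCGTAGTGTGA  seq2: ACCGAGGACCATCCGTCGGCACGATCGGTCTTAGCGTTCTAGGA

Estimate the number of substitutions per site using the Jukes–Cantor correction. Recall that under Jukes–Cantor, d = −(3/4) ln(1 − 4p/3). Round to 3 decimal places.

The sequences differ at 18 of 44 sites, so p = 18/44 ≈ 0.409091.
d = −(3/4) ln(1 − 4p/3) = −0.75 ln(1 − 0.545455) = −0.75 ln(0.454545)
  = −0.75 × (-0.788458) = 0.591344 substitutions/site.

0.591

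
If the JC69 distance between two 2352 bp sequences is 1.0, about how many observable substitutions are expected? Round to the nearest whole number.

Invert JC69: p = (3/4)(1 − e^(−4d/3)) = 0.75 × (1 − e^(-1.333333)) = 0.75 × (1 − 0.263597) = 0.552302.
Expected differing sites = pL ≈ 0.552302 × 2352 = 1299.014304 ≈ 1299.

1299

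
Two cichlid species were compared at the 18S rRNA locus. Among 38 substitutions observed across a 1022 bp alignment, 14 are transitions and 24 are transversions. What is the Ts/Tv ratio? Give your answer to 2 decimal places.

R = 14/24 = 0.583333… ≈ 0.58 (to 2 d.p.).

0.58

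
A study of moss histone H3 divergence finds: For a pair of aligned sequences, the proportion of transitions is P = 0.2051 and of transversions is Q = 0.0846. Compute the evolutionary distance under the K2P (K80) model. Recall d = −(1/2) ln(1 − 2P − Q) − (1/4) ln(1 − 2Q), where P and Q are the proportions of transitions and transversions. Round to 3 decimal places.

0.388

Under the Kimura two-parameter model, d = −½ ln(1 − 2P − Q) − ¼ ln(1 − 2Q).
1 − 2P − Q = 0.5052, giving −½ ln(0.5052) = 0.341400.
1 − 2Q = 0.8308, giving −¼ ln(0.8308) = 0.046342.
d = 0.341400 + 0.046342 = 0.387742.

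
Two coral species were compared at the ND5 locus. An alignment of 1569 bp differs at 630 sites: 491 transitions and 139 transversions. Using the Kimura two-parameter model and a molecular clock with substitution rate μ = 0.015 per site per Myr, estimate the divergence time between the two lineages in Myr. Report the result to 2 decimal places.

22.52

P = 491/1569 ≈ 0.312938 and Q = 139/1569 ≈ 0.088591.
Under the Kimura two-parameter model, d = −½ ln(1 − 2P − Q) − ¼ ln(1 − 2Q).
1 − 2P − Q = 0.285533, giving −½ ln(0.285533) = 0.626699.
1 − 2Q = 0.822818, giving −¼ ln(0.822818) = 0.048755.
d = 0.626699 + 0.048755 = 0.675454.
Under a molecular clock d = 2μt, so t = d/(2μ) = 0.675454 / (2 × 0.015) = 22.52 Myr.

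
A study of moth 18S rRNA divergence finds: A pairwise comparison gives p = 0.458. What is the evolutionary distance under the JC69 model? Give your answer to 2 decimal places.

d = −(3/4) ln(1 − 4p/3) = −0.75 ln(1 − 0.610667) = −0.75 ln(0.389333)
  = −0.75 × (-0.943320) = 0.707490 substitutions/site.

0.71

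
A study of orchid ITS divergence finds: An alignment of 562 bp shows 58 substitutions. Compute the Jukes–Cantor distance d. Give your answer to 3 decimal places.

0.111

p = 58/562 ≈ 0.103203.
d = −(3/4) ln(1 − 4p/3) = −0.75 ln(1 − 0.137604) = −0.75 ln(0.862396)
  = −0.75 × (-0.148041) = 0.111031 substitutions/site.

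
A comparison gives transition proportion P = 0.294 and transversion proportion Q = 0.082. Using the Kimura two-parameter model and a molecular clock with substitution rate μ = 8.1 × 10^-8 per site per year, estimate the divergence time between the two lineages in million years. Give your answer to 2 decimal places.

Under the Kimura two-parameter model, d = −½ ln(1 − 2P − Q) − ¼ ln(1 − 2Q).
1 − 2P − Q = 0.33, giving −½ ln(0.33) = 0.554331.
1 − 2Q = 0.836, giving −¼ ln(0.836) = 0.044782.
d = 0.554331 + 0.044782 = 0.599113.
Under a molecular clock d = 2μt, so t = d/(2μ) = 0.599113 / (2 × 8.1 × 10^-8) = 3.70 million years.

3.70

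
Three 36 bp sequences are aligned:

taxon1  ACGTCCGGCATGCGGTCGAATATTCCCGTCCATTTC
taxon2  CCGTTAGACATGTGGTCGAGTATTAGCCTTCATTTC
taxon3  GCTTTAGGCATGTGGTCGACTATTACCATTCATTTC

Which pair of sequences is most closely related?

taxon2 and taxon3

taxon1–taxon2: 10/36 differ, p = 0.278, d = 0.347.
taxon1–taxon3: 9/36 differ, p = 0.250, d = 0.304.
taxon2–taxon3: 6/36 differ, p = 0.167, d = 0.188.
The smallest distance is between taxon2 and taxon3.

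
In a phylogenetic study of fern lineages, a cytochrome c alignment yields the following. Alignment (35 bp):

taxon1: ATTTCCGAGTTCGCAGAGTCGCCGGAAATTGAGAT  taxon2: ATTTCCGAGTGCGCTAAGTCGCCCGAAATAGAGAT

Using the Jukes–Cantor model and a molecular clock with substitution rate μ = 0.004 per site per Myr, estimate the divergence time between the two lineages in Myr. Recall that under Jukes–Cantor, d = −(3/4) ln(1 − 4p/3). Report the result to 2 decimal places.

19.81

The sequences differ at 5 of 35 sites (11, 15, 16, 24, 30), so p = 5/35 ≈ 0.142857.
d = −(3/4) ln(1 − 4p/3) = −0.75 ln(1 − 0.190476) = −0.75 ln(0.809524)
  = −0.75 × (-0.211309) = 0.158482 substitutions/site.
Under a molecular clock d = 2μt, so t = d/(2μ) = 0.158482 / (2 × 0.004) = 19.81 Myr.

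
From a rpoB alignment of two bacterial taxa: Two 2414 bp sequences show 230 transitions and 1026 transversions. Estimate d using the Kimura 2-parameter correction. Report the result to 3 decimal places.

0.952

P = 230/2414 ≈ 0.095278 and Q = 1026/2414 ≈ 0.425021.
Under the Kimura two-parameter model, d = −½ ln(1 − 2P − Q) − ¼ ln(1 − 2Q).
1 − 2P − Q = 0.384423, giving −½ ln(0.384423) = 0.478006.
1 − 2Q = 0.149958, giving −¼ ln(0.149958) = 0.474350.
d = 0.478006 + 0.474350 = 0.952356.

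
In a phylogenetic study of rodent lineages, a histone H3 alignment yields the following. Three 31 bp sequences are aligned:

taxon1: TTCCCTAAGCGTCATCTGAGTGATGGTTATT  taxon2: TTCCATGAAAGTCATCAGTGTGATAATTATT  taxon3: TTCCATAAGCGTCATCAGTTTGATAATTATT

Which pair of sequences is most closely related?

taxon1–taxon2: 8/31 differ, p = 0.258, d = 0.316.
taxon1–taxon3: 6/31 differ, p = 0.194, d = 0.224.
taxon2–taxon3: 4/31 differ, p = 0.129, d = 0.142.
The smallest distance is between taxon2 and taxon3.

taxon2 and taxon3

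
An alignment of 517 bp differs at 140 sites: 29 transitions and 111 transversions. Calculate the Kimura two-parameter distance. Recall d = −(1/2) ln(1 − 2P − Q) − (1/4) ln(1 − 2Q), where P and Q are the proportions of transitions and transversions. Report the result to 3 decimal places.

P = 29/517 ≈ 0.056093 and Q = 111/517 ≈ 0.2147.
Under the Kimura two-parameter model, d = −½ ln(1 − 2P − Q) − ¼ ln(1 − 2Q).
1 − 2P − Q = 0.673114, giving −½ ln(0.673114) = 0.197920.
1 − 2Q = 0.5706, giving −¼ ln(0.5706) = 0.140267.
d = 0.197920 + 0.140267 = 0.338187.

0.338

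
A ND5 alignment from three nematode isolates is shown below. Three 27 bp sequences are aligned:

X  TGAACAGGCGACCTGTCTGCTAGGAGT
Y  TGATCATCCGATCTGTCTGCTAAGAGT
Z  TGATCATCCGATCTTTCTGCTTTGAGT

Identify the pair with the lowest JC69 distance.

X–Y: 5/27 differ, p = 0.185, d = 0.213.
X–Z: 7/27 differ, p = 0.259, d = 0.318.
Y–Z: 3/27 differ, p = 0.111, d = 0.120.
The smallest distance is between Y and Z.

Y and Z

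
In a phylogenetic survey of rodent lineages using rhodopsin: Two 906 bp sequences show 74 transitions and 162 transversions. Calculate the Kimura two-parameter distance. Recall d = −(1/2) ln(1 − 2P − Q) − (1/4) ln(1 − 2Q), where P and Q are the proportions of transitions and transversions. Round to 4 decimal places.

0.3200

P = 74/906 ≈ 0.081678 and Q = 162/906 ≈ 0.178808.
Under the Kimura two-parameter model, d = −½ ln(1 − 2P − Q) − ¼ ln(1 − 2Q).
1 − 2P − Q = 0.657836, giving −½ ln(0.657836) = 0.209400.
1 − 2Q = 0.642384, giving −¼ ln(0.642384) = 0.110642.
d = 0.209400 + 0.110642 = 0.320042.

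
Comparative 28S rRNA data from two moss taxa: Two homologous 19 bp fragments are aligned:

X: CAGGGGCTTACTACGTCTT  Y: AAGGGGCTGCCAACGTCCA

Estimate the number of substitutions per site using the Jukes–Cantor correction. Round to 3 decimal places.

0.410

The sequences differ at 6 of 19 sites (1, 9, 10, 12, 18, 19), so p = 6/19 ≈ 0.315789.
d = −(3/4) ln(1 − 4p/3) = −0.75 ln(1 − 0.421052) = −0.75 ln(0.578948)
  = −0.75 × (-0.546543) = 0.409907 substitutions/site.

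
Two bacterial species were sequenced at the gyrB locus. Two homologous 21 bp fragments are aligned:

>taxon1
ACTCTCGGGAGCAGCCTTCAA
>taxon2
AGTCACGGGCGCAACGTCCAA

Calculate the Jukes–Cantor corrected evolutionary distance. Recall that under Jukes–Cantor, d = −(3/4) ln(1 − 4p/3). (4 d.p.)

The sequences differ at 6 of 21 sites (2, 5, 10, 14, 16, 18), so p = 6/21 ≈ 0.285714.
d = −(3/4) ln(1 − 4p/3) = −0.75 ln(1 − 0.380952) = −0.75 ln(0.619048)
  = −0.75 × (-0.479572) = 0.359679 substitutions/site.

0.3597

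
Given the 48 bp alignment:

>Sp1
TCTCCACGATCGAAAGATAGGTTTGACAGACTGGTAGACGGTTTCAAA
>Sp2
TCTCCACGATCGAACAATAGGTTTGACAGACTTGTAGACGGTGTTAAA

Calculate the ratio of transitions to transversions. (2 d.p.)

Transitions are A↔G and C↔T; transversions are all other mismatches.
Transitions: 2. Transversions: 3.
R = 2/3 = 0.666666… ≈ 0.67 (to 2 d.p.).

0.67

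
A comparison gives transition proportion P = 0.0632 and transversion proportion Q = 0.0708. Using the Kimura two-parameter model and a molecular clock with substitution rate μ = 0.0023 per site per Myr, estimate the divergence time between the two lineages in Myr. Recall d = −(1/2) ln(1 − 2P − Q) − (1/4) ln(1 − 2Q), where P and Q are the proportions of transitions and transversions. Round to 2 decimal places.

Under the Kimura two-parameter model, d = −½ ln(1 − 2P − Q) − ¼ ln(1 − 2Q).
1 − 2P − Q = 0.8028, giving −½ ln(0.8028) = 0.109825.
1 − 2Q = 0.8584, giving −¼ ln(0.8584) = 0.038171.
d = 0.109825 + 0.038171 = 0.147996.
Under a molecular clock d = 2μt, so t = d/(2μ) = 0.147996 / (2 × 0.0023) = 32.17 Myr.

32.17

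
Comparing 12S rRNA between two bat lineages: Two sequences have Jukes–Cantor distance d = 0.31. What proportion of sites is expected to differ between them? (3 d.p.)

0.254

p = (3/4)(1 − e^(−4d/3)) = 0.75 × (1 − e^(-0.413333)) = 0.75 × (1 − 0.661442) = 0.253919.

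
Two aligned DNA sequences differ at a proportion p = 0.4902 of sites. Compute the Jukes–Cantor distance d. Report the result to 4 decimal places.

0.7951

d = −(3/4) ln(1 − 4p/3) = −0.75 ln(1 − 0.6536) = −0.75 ln(0.3464)
  = −0.75 × (-1.060161) = 0.795121 substitutions/site.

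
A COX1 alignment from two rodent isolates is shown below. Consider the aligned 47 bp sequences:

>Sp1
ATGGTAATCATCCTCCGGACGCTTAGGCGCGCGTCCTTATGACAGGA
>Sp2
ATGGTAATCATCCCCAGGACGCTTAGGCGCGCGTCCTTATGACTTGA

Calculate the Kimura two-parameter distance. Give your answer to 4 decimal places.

0.0904

Of 47 sites, 1 differences are transitions and 3 are transversions, so P = 1/47 ≈ 0.021277 and Q = 3/47 ≈ 0.06383.
Under the Kimura two-parameter model, d = −½ ln(1 − 2P − Q) − ¼ ln(1 − 2Q).
1 − 2P − Q = 0.893616, giving −½ ln(0.893616) = 0.056240.
1 − 2Q = 0.87234, giving −¼ ln(0.87234) = 0.034144.
d = 0.056240 + 0.034144 = 0.090384.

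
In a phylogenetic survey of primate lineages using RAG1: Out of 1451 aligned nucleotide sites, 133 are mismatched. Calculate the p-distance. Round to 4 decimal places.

p = 133/1451 = 0.091660… ≈ 0.0917 (to 4 d.p.).

0.0917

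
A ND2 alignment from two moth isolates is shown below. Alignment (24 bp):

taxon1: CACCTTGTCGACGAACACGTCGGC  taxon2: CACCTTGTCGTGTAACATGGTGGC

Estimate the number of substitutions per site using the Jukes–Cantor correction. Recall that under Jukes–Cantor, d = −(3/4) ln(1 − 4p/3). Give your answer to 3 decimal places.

0.304

The sequences differ at 6 of 24 sites (11, 12, 13, 18, 20, 21), so p = 6/24 = 0.25.
d = −(3/4) ln(1 − 4p/3) = −0.75 ln(1 − 0.333333) = −0.75 ln(0.666667)
  = −0.75 × (-0.405465) = 0.304099 substitutions/site.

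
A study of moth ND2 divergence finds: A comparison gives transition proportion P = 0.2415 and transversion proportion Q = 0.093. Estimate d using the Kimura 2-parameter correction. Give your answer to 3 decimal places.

Under the Kimura two-parameter model, d = −½ ln(1 − 2P − Q) − ¼ ln(1 − 2Q).
1 − 2P − Q = 0.424, giving −½ ln(0.424) = 0.429011.
1 − 2Q = 0.814, giving −¼ ln(0.814) = 0.051449.
d = 0.429011 + 0.051449 = 0.480460.

0.480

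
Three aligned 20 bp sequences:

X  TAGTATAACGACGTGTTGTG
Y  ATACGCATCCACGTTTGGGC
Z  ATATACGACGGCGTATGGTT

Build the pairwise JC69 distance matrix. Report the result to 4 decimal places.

X–Y: 12/20 sites differ → p = 0.6, d = −0.75 ln(1 − 0.8) = 1.207078 ≈ 1.2071.
X–Z: 9/20 sites differ → p = 0.45, d = −0.75 ln(1 − 0.6) = 0.687218 ≈ 0.6872.
Y–Z: 9/20 sites differ → p = 0.45, d = −0.75 ln(1 − 0.6) = 0.687218 ≈ 0.6872.

d(X,Y) = 1.2071, d(X,Z) = 0.6872, d(Y,Z) = 0.6872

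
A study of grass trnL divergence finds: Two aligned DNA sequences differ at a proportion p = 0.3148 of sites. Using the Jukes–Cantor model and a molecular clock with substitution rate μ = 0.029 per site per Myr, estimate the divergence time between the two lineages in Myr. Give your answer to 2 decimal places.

7.04

d = −(3/4) ln(1 − 4p/3) = −0.75 ln(1 − 0.419733) = −0.75 ln(0.580267)
  = −0.75 × (-0.544267) = 0.408200 substitutions/site.
Under a molecular clock d = 2μt, so t = d/(2μ) = 0.408200 / (2 × 0.029) = 7.04 Myr.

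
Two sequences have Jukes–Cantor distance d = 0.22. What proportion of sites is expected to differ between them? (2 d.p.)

0.19

p = (3/4)(1 − e^(−4d/3)) = 0.75 × (1 − e^(-0.293333)) = 0.75 × (1 − 0.745774) = 0.190670.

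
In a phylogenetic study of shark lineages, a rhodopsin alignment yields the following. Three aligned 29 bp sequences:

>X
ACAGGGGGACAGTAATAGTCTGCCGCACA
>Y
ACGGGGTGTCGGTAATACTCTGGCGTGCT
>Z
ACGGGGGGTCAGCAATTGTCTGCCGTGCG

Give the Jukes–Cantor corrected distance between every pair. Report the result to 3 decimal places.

X–Y: 9/29 sites differ → p ≈ 0.310345, d = −0.75 ln(1 − 0.413793) = 0.400562 ≈ 0.401.
X–Z: 7/29 sites differ → p ≈ 0.241379, d = −0.75 ln(1 − 0.321839) = 0.291278 ≈ 0.291.
Y–Z: 7/29 sites differ → p ≈ 0.241379, d = −0.75 ln(1 − 0.321839) = 0.291278 ≈ 0.291.

d(X,Y) = 0.401, d(X,Z) = 0.291, d(Y,Z) = 0.291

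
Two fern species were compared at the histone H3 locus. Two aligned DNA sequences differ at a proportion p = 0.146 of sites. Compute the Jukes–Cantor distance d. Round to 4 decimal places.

d = −(3/4) ln(1 − 4p/3) = −0.75 ln(1 − 0.194667) = −0.75 ln(0.805333)
  = −0.75 × (-0.216499) = 0.162374 substitutions/site.

0.1624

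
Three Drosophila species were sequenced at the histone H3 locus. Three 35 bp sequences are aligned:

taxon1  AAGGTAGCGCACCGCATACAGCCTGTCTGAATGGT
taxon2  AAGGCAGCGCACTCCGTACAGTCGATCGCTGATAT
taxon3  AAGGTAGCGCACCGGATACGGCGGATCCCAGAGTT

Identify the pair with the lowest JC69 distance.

taxon1–taxon2: 14/35 differ, p = 0.400, d = 0.572.
taxon1–taxon3: 10/35 differ, p = 0.286, d = 0.360.
taxon2–taxon3: 12/35 differ, p = 0.343, d = 0.458.
The smallest distance is between taxon1 and taxon3.

taxon1 and taxon3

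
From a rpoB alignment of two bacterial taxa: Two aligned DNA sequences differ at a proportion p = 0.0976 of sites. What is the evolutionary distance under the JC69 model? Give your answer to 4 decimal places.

d = −(3/4) ln(1 − 4p/3) = −0.75 ln(1 − 0.130133) = −0.75 ln(0.869867)
  = −0.75 × (-0.139415) = 0.104561 substitutions/site.

0.1046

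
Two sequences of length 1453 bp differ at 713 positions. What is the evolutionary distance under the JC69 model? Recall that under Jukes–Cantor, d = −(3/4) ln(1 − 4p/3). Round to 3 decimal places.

0.797

p = 713/1453 ≈ 0.490709.
d = −(3/4) ln(1 − 4p/3) = −0.75 ln(1 − 0.654279) = −0.75 ln(0.345721)
  = −0.75 × (-1.062123) = 0.796592 substitutions/site.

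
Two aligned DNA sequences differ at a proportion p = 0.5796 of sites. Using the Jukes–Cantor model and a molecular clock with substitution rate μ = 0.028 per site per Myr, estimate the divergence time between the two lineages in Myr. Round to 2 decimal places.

d = −(3/4) ln(1 − 4p/3) = −0.75 ln(1 − 0.7728) = −0.75 ln(0.2272)
  = −0.75 × (-1.481925) = 1.111444 substitutions/site.
Under a molecular clock d = 2μt, so t = d/(2μ) = 1.111444 / (2 × 0.028) = 19.85 Myr.

19.85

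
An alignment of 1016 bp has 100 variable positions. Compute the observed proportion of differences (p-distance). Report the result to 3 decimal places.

p = 100/1016 = 0.098425… ≈ 0.098 (to 3 d.p.).

0.098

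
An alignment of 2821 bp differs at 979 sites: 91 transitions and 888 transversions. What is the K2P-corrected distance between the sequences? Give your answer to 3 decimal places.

P = 91/2821 ≈ 0.032258 and Q = 888/2821 ≈ 0.314782.
Under the Kimura two-parameter model, d = −½ ln(1 − 2P − Q) − ¼ ln(1 − 2Q).
1 − 2P − Q = 0.620702, giving −½ ln(0.620702) = 0.238452.
1 − 2Q = 0.370436, giving −¼ ln(0.370436) = 0.248269.
d = 0.238452 + 0.248269 = 0.486721.

0.487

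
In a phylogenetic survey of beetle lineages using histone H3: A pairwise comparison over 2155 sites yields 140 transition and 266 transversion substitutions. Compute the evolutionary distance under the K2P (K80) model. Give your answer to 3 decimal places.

0.217

P = 140/2155 ≈ 0.064965 and Q = 266/2155 ≈ 0.123434.
Under the Kimura two-parameter model, d = −½ ln(1 − 2P − Q) − ¼ ln(1 − 2Q).
1 − 2P − Q = 0.746636, giving −½ ln(0.746636) = 0.146089.
1 − 2Q = 0.753132, giving −¼ ln(0.753132) = 0.070879.
d = 0.146089 + 0.070879 = 0.216968.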